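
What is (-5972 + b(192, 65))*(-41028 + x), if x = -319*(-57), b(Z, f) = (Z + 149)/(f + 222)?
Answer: 39147717435/287 ≈ 1.3640e+8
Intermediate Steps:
b(Z, f) = (149 + Z)/(222 + f)
x = 18183
(-5972 + b(192, 65))*(-41028 + x) = (-5972 + (149 + 192)/(222 + 65))*(-41028 + 18183) = (-5972 + 341/287)*(-22845) = -1713623/287*(-22845) = 39147717435/287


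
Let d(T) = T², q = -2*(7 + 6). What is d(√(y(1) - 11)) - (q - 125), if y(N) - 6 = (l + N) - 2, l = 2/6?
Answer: 436/3 ≈ 145.33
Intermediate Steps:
l = ⅓ (l = 2*(⅙) = ⅓ ≈ 0.33333)
q = -26 (q = -2*13 = -26)
y(N) = 13/3 + N (y(N) = 6 + ((⅓ + N) - 2) = 6 + (-5/3 + N) = 13/3 + N)
d(√(y(1) - 11)) - (q - 125) = (√((13/3 + 1) - 11))² - (-26 - 125) = (√(16/3 - 11))² - 1*(-151) = (√(-17/3))² + 151 = (I*√51/3)² + 151 = -17/3 + 151 = 436/3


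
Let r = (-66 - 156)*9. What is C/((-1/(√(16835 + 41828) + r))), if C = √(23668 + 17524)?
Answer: 2*√10298*(1998 - √58663) ≈ 3.5635e+5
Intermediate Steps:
r = -1998 (r = -222*9 = -1998)
C = 2*√10298 (C = √41192 = 2*√10298 ≈ 202.96)
C/((-1/(√(16835 + 41828) + r))) = (2*√10298)/((-1/(√(16835 + 41828) - 1998))) = (2*√10298)/((-1/(√58663 - 1998))) = (2*√10298)/((-1/(-1998 + √58663))) = (2*√10298)*(1998 - √58663) = 2*√10298*(1998 - √58663)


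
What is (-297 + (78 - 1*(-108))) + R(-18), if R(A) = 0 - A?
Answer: -93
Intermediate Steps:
R(A) = -A
(-297 + (78 - 1*(-108))) + R(-18) = (-297 + (78 - 1*(-108))) - 1*(-18) = (-297 + (78 + 108)) + 18 = (-297 + 186) + 18 = -111 + 18 = -93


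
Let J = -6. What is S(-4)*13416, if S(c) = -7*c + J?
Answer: 295152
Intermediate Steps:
S(c) = -6 - 7*c (S(c) = -7*c - 6 = -6 - 7*c)
S(-4)*13416 = (-6 - 7*(-4))*13416 = (-6 + 28)*13416 = 22*13416 = 295152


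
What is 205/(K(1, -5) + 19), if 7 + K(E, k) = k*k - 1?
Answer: 205/36 ≈ 5.6944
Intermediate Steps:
K(E, k) = -8 + k² (K(E, k) = -7 + (k*k - 1) = -7 + (k² - 1) = -7 + (-1 + k²) = -8 + k²)
205/(K(1, -5) + 19) = 205/((-8 + (-5)²) + 19) = 205/((-8 + 25) + 19) = 205/(17 + 19) = 205/36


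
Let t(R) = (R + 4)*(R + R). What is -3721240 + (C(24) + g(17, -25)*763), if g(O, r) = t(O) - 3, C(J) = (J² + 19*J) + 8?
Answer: -3177707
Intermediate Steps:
t(R) = 2*R*(4 + R) (t(R) = (4 + R)*(2*R) = 2*R*(4 + R))
C(J) = 8 + J² + 19*J
g(O, r) = -3 + 2*O*(4 + O) (g(O, r) = 2*O*(4 + O) - 3 = -3 + 2*O*(4 + O))
-3721240 + (C(24) + g(17, -25)*763) = -3721240 + ((8 + 24² + 19*24) + (-3 + 2*17*(4 + 17))*763) = -3721240 + ((8 + 576 + 456) + (-3 + 2*17*21)*763) = -3721240 + (1040 + (-3 + 714)*763) = -3721240 + (1040 + 711*763) = -3721240 + (1040 + 542493) = -3721240 + 543533 = -3177707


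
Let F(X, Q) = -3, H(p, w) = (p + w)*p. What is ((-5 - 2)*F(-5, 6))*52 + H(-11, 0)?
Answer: 1213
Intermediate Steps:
H(p, w) = p*(p + w)
((-5 - 2)*F(-5, 6))*52 + H(-11, 0) = ((-5 - 2)*(-3))*52 - 11*(-11 + 0) = -7*(-3)*52 - 11*(-11) = 21*52 + 121 = 1092 + 121 = 1213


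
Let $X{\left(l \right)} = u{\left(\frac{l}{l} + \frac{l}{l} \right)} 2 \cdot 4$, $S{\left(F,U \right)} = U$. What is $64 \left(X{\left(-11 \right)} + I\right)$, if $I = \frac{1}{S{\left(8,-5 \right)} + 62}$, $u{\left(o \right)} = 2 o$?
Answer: $\frac{116800}{57} \approx 2049.1$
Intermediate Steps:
$X{\left(l \right)} = 32$ ($X{\left(l \right)} = 2 \left(\frac{l}{l} + \frac{l}{l}\right) 2 \cdot 4 = 2 \left(1 + 1\right) 2 \cdot 4 = 2 \cdot 2 \cdot 2 \cdot 4 = 4 \cdot 2 \cdot 4 = 8 \cdot 4 = 32$)
$I = \frac{1}{57}$ ($I = \frac{1}{-5 + 62} = \frac{1}{57} \approx 0.017544$)
$64 \left(X{\left(-11 \right)} + I\right) = 64 \left(32 + \frac{1}{57}\right) = 64 \cdot \frac{1825}{57} = \frac{116800}{57}$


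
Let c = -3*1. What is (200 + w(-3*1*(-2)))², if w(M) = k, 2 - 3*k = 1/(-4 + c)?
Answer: 1974025/49 ≈ 40286.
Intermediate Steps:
c = -3
k = 5/7 (k = ⅔ - 1/(3*(-4 - 3)) = ⅔ - ⅓/(-7) = ⅔ - ⅓*(-⅐) = ⅔ + 1/21 = 5/7 ≈ 0.71429)
w(M) = 5/7
(200 + w(-3*1*(-2)))² = (200 + 5/7)² = (1405/7)² = 1974025/49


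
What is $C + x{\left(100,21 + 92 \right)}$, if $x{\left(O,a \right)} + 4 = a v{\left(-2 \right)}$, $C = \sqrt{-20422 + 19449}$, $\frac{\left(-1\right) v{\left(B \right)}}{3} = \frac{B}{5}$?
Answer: $\frac{658}{5} + i \sqrt{973} \approx 131.6 + 31.193 i$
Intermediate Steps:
$v{\left(B \right)} = - \frac{3 B}{5}$ ($v{\left(B \right)} = - 3 \frac{B}{5} = - \frac{3 B}{5}$)
$C = i \sqrt{973}$ ($C = \sqrt{-973} = i \sqrt{973} \approx 31.193 i$)
$x{\left(O,a \right)} = -4 + \frac{6 a}{5}$ ($x{\left(O,a \right)} = -4 + a \left(\left(- \frac{3}{5}\right) \left(-2\right)\right) = -4 + a \frac{6}{5} = -4 + \frac{6 a}{5}$)
$C + x{\left(100,21 + 92 \right)} = i \sqrt{973} - \left(4 - \frac{6 \left(21 + 92\right)}{5}\right) = i \sqrt{973} + \left(-4 + \frac{6}{5} \cdot 113\right) = i \sqrt{973} + \left(-4 + \frac{678}{5}\right) = i \sqrt{973} + \frac{658}{5} = \frac{658}{5} + i \sqrt{973}$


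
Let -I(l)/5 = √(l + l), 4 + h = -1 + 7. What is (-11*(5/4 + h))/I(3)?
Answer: 143*√6/120 ≈ 2.9190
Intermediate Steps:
h = 2 (h = -4 + (-1 + 7) = -4 + 6 = 2)
I(l) = -5*√2*√l (I(l) = -5*√(l + l) = -5*√2*√l)
(-11*(5/4 + h))/I(3) = (-11*(5/4 + 2))/((-5*√2*√3)) = (-11*(5*(¼) + 2))/((-5*√6)) = (-11*(5/4 + 2))*(-√6/30) = (-11*13/4)*(-√6/30) = -(-143)*√6/120 = 143*√6/120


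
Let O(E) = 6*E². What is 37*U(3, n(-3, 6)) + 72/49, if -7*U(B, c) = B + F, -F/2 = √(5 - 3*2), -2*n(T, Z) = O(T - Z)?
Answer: -705/49 + 74*I/7 ≈ -14.388 + 10.571*I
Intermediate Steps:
n(T, Z) = -3*(T - Z)²
F = -2*I (F = -2*√(5 - 3*2) = -2*√(5 - 6) = -2*I ≈ -2.0*I)
U(B, c) = -B/7 + 2*I/7 (U(B, c) = -(B - 2*I)/7 = -B/7 + 2*I/7)
37*U(3, n(-3, 6)) + 72/49 = 37*(-⅐*3 + 2*I/7) + 72/49 = 37*(-3/7 + 2*I/7) + 72*(1/49) = (-111/7 + 74*I/7) + 72/49 = -705/49 + 74*I/7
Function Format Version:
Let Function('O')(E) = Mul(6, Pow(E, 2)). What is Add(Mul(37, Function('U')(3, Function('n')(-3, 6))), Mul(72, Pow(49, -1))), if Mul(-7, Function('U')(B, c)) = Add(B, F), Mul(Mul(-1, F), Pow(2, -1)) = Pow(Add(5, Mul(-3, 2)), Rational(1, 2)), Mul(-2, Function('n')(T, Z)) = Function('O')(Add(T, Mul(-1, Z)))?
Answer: Add(Rational(-705, 49), Mul(Rational(74, 7), I)) ≈ Add(-14.388, Mul(10.571, I))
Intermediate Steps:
Function('n')(T, Z) = Mul(-3, Pow(Add(T, Mul(-1, Z)), 2)) (Function('n')(T, Z) = Mul(Rational(-1, 2), Mul(6, Pow(Add(T, Mul(-1, Z)), 2))) = Mul(-3, Pow(Add(T, Mul(-1, Z)), 2)))
F = Mul(-2, I) (F = Mul(-2, Pow(Add(5, Mul(-3, 2)), Rational(1, 2))) = Mul(-2, Pow(Add(5, -6), Rational(1, 2))) = Mul(-2, Pow(-1, Rational(1, 2))) = Mul(-2, I) ≈ Mul(-2.0000, I))
Function('U')(B, c) = Add(Mul(Rational(-1, 7), B), Mul(Rational(2, 7), I)) (Function('U')(B, c) = Mul(Rational(-1, 7), Add(B, Mul(-2, I))) = Add(Mul(Rational(-1, 7), B), Mul(Rational(2, 7), I)))
Add(Mul(37, Function('U')(3, Function('n')(-3, 6))), Mul(72, Pow(49, -1))) = Add(Mul(37, Add(Mul(Rational(-1, 7), 3), Mul(Rational(2, 7), I))), Mul(72, Pow(49, -1))) = Add(Mul(37, Add(Rational(-3, 7), Mul(Rational(2, 7), I))), Mul(72, Rational(1, 49))) = Add(Add(Rational(-111, 7), Mul(Rational(74, 7), I)), Rational(72, 49)) = Add(Rational(-705, 49), Mul(Rational(74, 7), I))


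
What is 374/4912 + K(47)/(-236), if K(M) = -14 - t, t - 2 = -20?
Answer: 8577/144904 ≈ 0.059191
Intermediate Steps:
t = -18 (t = 2 - 20 = -18)
K(M) = 4 (K(M) = -14 - 1*(-18) = -14 + 18 = 4)
374/4912 + K(47)/(-236) = 374/4912 + 4/(-236) = 374*(1/4912) + 4*(-1/236) = 187/2456 - 1/59 = 8577/144904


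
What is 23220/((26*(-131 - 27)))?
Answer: -5805/1027 ≈ -5.6524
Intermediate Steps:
23220/((26*(-131 - 27))) = 23220/((26*(-158))) = 23220/(-4108) = 23220*(-1/4108) = -5805/1027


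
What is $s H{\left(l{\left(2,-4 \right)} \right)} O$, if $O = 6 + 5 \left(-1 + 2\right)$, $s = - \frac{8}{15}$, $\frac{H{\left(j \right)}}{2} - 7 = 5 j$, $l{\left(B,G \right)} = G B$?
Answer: $\frac{1936}{5} \approx 387.2$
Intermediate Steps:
$l{\left(B,G \right)} = B G$
$H{\left(j \right)} = 14 + 10 j$ ($H{\left(j \right)} = 14 + 2 \cdot 5 j = 14 + 10 j$)
$s = - \frac{8}{15}$ ($s = \left(-8\right) \frac{1}{15} = - \frac{8}{15} \approx -0.53333$)
$O = 11$ ($O = 6 + 5 \cdot 1 = 6 + 5 = 11$)
$s H{\left(l{\left(2,-4 \right)} \right)} O = - \frac{8 \left(14 + 10 \cdot 2 \left(-4\right)\right)}{15} \cdot 11 = - \frac{8 \left(14 + 10 \left(-8\right)\right)}{15} \cdot 11 = - \frac{8 \left(14 - 80\right)}{15} \cdot 11 = \left(- \frac{8}{15}\right) \left(-66\right) 11 = \frac{176}{5} \cdot 11 = \frac{1936}{5}$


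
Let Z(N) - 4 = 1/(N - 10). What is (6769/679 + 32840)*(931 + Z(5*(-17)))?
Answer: 283032968328/9215 ≈ 3.0714e+7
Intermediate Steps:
Z(N) = 4 + 1/(-10 + N) (Z(N) = 4 + 1/(N - 10) = 4 + 1/(-10 + N))
(6769/679 + 32840)*(931 + Z(5*(-17))) = (6769/679 + 32840)*(931 + (-39 + 4*(5*(-17)))/(-10 + 5*(-17))) = (6769*(1/679) + 32840)*(931 + (-39 + 4*(-85))/(-10 - 85)) = (967/97 + 32840)*(931 + (-39 - 340)/(-95)) = 3186447*(931 - 1/95*(-379))/97 = 3186447*(931 + 379/95)/97 = (3186447/97)*(88824/95) = 283032968328/9215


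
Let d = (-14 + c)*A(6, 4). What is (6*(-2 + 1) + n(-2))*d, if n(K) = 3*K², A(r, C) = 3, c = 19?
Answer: 90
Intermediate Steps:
d = 15 (d = (-14 + 19)*3 = 5*3 = 15)
(6*(-2 + 1) + n(-2))*d = (6*(-2 + 1) + 3*(-2)²)*15 = (6*(-1) + 3*4)*15 = (-6 + 12)*15 = 6*15 = 90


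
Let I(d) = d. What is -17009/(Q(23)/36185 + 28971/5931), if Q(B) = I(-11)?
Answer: -405595168235/116472266 ≈ -3482.3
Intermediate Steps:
Q(B) = -11
-17009/(Q(23)/36185 + 28971/5931) = -17009/(-11/36185 + 28971/5931) = -17009/(-11*1/36185 + 28971*(1/5931)) = -17009/(-11/36185 + 3219/659) = -17009/116472266/23845915 = -17009*23845915/116472266 = -405595168235/116472266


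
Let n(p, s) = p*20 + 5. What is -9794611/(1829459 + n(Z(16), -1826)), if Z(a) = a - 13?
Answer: -9794611/1829524 ≈ -5.3536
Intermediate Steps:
Z(a) = -13 + a
n(p, s) = 5 + 20*p (n(p, s) = 20*p + 5 = 5 + 20*p)
-9794611/(1829459 + n(Z(16), -1826)) = -9794611/(1829459 + (5 + 20*(-13 + 16))) = -9794611/(1829459 + (5 + 20*3)) = -9794611/(1829459 + (5 + 60)) = -9794611/(1829459 + 65) = -9794611/1829524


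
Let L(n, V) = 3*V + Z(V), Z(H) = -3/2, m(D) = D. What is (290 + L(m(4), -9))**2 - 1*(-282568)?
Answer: 1403801/4 ≈ 3.5095e+5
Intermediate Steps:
Z(H) = -3/2 (Z(H) = -3*1/2 = -3/2)
L(n, V) = -3/2 + 3*V (L(n, V) = 3*V - 3/2 = -3/2 + 3*V)
(290 + L(m(4), -9))**2 - 1*(-282568) = (290 + (-3/2 + 3*(-9)))**2 - 1*(-282568) = (290 + (-3/2 - 27))**2 + 282568 = (290 - 57/2)**2 + 282568 = (523/2)**2 + 282568 = 273529/4 + 282568 = 1403801/4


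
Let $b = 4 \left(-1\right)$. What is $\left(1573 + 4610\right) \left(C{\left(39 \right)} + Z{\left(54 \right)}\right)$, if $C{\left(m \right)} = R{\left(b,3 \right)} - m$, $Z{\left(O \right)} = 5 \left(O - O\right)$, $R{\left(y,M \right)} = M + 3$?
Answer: $-204039$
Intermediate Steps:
$b = -4$
$R{\left(y,M \right)} = 3 + M$
$Z{\left(O \right)} = 0$ ($Z{\left(O \right)} = 5 \cdot 0 = 0$)
$C{\left(m \right)} = 6 - m$ ($C{\left(m \right)} = \left(3 + 3\right) - m = 6 - m$)
$\left(1573 + 4610\right) \left(C{\left(39 \right)} + Z{\left(54 \right)}\right) = \left(1573 + 4610\right) \left(\left(6 - 39\right) + 0\right) = 6183 \left(\left(6 - 39\right) + 0\right) = 6183 \left(-33 + 0\right) = 6183 \left(-33\right) = -204039$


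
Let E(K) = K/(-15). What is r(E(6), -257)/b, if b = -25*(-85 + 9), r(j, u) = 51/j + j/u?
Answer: -327671/4883000 ≈ -0.067104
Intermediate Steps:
E(K) = -K/15 (E(K) = K*(-1/15) = -K/15)
b = 1900 (b = -25*(-76) = 1900)
r(E(6), -257)/b = (51/((-1/15*6)) - 1/15*6/(-257))/1900 = (51/(-⅖) - ⅖*(-1/257))*(1/1900) = (51*(-5/2) + 2/1285)*(1/1900) = (-255/2 + 2/1285)*(1/1900) = -327671/2570*1/1900 = -327671/4883000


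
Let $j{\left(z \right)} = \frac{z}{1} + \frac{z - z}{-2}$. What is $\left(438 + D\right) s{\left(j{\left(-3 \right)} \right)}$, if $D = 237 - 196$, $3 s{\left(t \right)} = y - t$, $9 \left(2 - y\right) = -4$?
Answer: $\frac{23471}{27} \approx 869.3$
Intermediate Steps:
$y = \frac{22}{9}$ ($y = 2 - - \frac{4}{9} = 2 + \frac{4}{9} = \frac{22}{9} \approx 2.4444$)
$j{\left(z \right)} = z$ ($j{\left(z \right)} = z 1 + 0 \left(- \frac{1}{2}\right) = z + 0 = z$)
$s{\left(t \right)} = \frac{22}{27} - \frac{t}{3}$ ($s{\left(t \right)} = \frac{\frac{22}{9} - t}{3} = \frac{22}{27} - \frac{t}{3}$)
$D = 41$ ($D = 237 - 196 = 41$)
$\left(438 + D\right) s{\left(j{\left(-3 \right)} \right)} = \left(438 + 41\right) \left(\frac{22}{27} - -1\right) = 479 \left(\frac{22}{27} + 1\right) = 479 \cdot \frac{49}{27} = \frac{23471}{27}$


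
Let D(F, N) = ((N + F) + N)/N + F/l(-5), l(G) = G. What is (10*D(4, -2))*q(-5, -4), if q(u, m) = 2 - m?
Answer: -48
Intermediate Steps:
D(F, N) = -F/5 + (F + 2*N)/N (D(F, N) = ((N + F) + N)/N + F/(-5) = ((F + N) + N)/N + F*(-⅕) = (F + 2*N)/N - F/5 = -F/5 + (F + 2*N)/N)
(10*D(4, -2))*q(-5, -4) = (10*(2 - ⅕*4 + 4/(-2)))*(2 - 1*(-4)) = (10*(2 - ⅘ + 4*(-½)))*(2 + 4) = (10*(2 - ⅘ - 2))*6 = (10*(-⅘))*6 = -8*6 = -48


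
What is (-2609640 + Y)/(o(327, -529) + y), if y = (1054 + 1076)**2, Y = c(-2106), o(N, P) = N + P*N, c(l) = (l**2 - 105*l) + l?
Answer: 56795/121229 ≈ 0.46849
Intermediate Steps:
c(l) = l**2 - 104*l
o(N, P) = N + N*P
Y = 4654260 (Y = -2106*(-104 - 2106) = -2106*(-2210) = 4654260)
y = 4536900 (y = 2130**2 = 4536900)
(-2609640 + Y)/(o(327, -529) + y) = (-2609640 + 4654260)/(327*(1 - 529) + 4536900) = 2044620/(327*(-528) + 4536900) = 2044620/(-172656 + 4536900) = 2044620/4364244 = 2044620*(1/4364244) = 56795/121229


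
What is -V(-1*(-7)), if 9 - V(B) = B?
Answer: -2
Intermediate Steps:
V(B) = 9 - B
-V(-1*(-7)) = -(9 - (-1)*(-7)) = -(9 - 1*7) = -(9 - 7) = -1*2 = -2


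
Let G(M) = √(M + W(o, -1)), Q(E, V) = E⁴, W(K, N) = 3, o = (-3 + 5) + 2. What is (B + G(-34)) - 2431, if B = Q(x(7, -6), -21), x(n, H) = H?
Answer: -1135 + I*√31 ≈ -1135.0 + 5.5678*I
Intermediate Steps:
o = 4 (o = 2 + 2 = 4)
B = 1296 (B = (-6)⁴ = 1296)
G(M) = √(3 + M) (G(M) = √(M + 3) = √(3 + M))
(B + G(-34)) - 2431 = (1296 + √(3 - 34)) - 2431 = (1296 + √(-31)) - 2431 = (1296 + I*√31) - 2431 = -1135 + I*√31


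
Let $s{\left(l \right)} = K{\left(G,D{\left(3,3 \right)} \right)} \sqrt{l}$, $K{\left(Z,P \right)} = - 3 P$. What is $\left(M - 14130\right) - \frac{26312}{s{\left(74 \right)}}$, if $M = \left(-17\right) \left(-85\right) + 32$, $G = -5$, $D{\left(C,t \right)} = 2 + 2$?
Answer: $-12653 + \frac{3289 \sqrt{74}}{111} \approx -12398.0$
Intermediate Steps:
$D{\left(C,t \right)} = 4$
$s{\left(l \right)} = - 12 \sqrt{l}$ ($s{\left(l \right)} = \left(-3\right) 4 \sqrt{l} = - 12 \sqrt{l}$)
$M = 1477$ ($M = 1445 + 32 = 1477$)
$\left(M - 14130\right) - \frac{26312}{s{\left(74 \right)}} = \left(1477 - 14130\right) - \frac{26312}{\left(-12\right) \sqrt{74}} = -12653 - 26312 \left(- \frac{\sqrt{74}}{888}\right) = -12653 + \frac{3289 \sqrt{74}}{111}$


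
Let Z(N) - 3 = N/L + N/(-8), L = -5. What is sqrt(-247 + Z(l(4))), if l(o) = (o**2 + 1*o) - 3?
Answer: 3*I*sqrt(11090)/20 ≈ 15.796*I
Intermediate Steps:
l(o) = -3 + o + o**2 (l(o) = (o**2 + o) - 3 = (o + o**2) - 3 = -3 + o + o**2)
Z(N) = 3 - 13*N/40 (Z(N) = 3 + (N/(-5) + N/(-8)) = 3 + (N*(-1/5) + N*(-1/8)) = 3 + (-N/5 - N/8) = 3 - 13*N/40)
sqrt(-247 + Z(l(4))) = sqrt(-247 + (3 - 13*(-3 + 4 + 4**2)/40)) = sqrt(-247 + (3 - 13*(-3 + 4 + 16)/40)) = sqrt(-247 + (3 - 13/40*17)) = sqrt(-247 + (3 - 221/40)) = sqrt(-247 - 101/40) = sqrt(-9981/40) = 3*I*sqrt(11090)/20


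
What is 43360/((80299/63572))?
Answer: 2756481920/80299 ≈ 34328.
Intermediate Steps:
43360/((80299/63572)) = 43360/((80299*(1/63572))) = 43360/(80299/63572) = 43360*(63572/80299) = 2756481920/80299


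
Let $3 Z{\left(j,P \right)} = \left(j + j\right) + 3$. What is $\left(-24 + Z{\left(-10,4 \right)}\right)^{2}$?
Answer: $\frac{7921}{9} \approx 880.11$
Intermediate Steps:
$Z{\left(j,P \right)} = 1 + \frac{2 j}{3}$ ($Z{\left(j,P \right)} = \frac{\left(j + j\right) + 3}{3} = \frac{2 j + 3}{3} = \frac{3 + 2 j}{3} = 1 + \frac{2 j}{3}$)
$\left(-24 + Z{\left(-10,4 \right)}\right)^{2} = \left(-24 + \left(1 + \frac{2}{3} \left(-10\right)\right)\right)^{2} = \left(-24 + \left(1 - \frac{20}{3}\right)\right)^{2} = \left(-24 - \frac{17}{3}\right)^{2} = \left(- \frac{89}{3}\right)^{2} = \frac{7921}{9}$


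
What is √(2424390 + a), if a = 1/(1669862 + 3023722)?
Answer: √3338041185593675589/1173396 ≈ 1557.0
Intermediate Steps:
a = 1/4693584 ≈ 2.1306e-7
√(2424390 + a) = √(2424390 + 1/4693584) = √(11379078113761/4693584) = √3338041185593675589/1173396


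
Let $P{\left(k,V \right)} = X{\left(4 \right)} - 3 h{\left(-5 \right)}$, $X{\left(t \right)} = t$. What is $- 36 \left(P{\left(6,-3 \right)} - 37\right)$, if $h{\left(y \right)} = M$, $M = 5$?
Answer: $1728$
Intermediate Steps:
$h{\left(y \right)} = 5$
$P{\left(k,V \right)} = -11$ ($P{\left(k,V \right)} = 4 - 15 = -11$)
$- 36 \left(P{\left(6,-3 \right)} - 37\right) = - 36 \left(-11 - 37\right) = \left(-36\right) \left(-48\right) = 1728$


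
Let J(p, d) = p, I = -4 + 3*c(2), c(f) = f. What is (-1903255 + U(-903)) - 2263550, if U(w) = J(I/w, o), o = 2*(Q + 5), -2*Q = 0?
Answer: -3762624917/903 ≈ -4.1668e+6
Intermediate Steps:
Q = 0 (Q = -1/2*0 = 0)
I = 2 (I = -4 + 3*2 = -4 + 6 = 2)
o = 10 (o = 2*(0 + 5) = 2*5 = 10)
U(w) = 2/w
(-1903255 + U(-903)) - 2263550 = (-1903255 + 2/(-903)) - 2263550 = (-1903255 + 2*(-1/903)) - 2263550 = (-1903255 - 2/903) - 2263550 = -1718639267/903 - 2263550 = -3762624917/903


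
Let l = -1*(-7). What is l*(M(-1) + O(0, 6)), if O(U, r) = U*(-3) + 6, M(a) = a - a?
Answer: 42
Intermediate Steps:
M(a) = 0
l = 7
O(U, r) = 6 - 3*U (O(U, r) = -3*U + 6 = 6 - 3*U)
l*(M(-1) + O(0, 6)) = 7*(0 + (6 - 3*0)) = 7*(0 + (6 + 0)) = 7*(0 + 6) = 7*6 = 42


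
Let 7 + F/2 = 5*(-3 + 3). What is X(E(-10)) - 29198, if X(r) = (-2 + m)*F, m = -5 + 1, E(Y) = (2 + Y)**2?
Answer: -29114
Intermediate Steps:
F = -14 (F = -14 + 2*(5*(-3 + 3)) = -14 + 2*(5*0) = -14 + 2*0 = -14 + 0 = -14)
m = -4
X(r) = 84 (X(r) = (-2 - 4)*(-14) = -6*(-14) = 84)
X(E(-10)) - 29198 = 84 - 29198 = -29114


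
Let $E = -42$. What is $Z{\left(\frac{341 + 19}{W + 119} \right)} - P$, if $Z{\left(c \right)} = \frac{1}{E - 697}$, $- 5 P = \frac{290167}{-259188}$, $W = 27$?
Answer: $- \frac{215729353}{957699660} \approx -0.22526$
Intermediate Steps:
$P = \frac{290167}{1295940}$ ($P = - \frac{290167 \frac{1}{-259188}}{5} = - \frac{290167 \left(- \frac{1}{259188}\right)}{5} = \left(- \frac{1}{5}\right) \left(- \frac{290167}{259188}\right) = \frac{290167}{1295940} \approx 0.2239$)
$Z{\left(c \right)} = - \frac{1}{739}$ ($Z{\left(c \right)} = \frac{1}{-42 - 697} = \frac{1}{-739} = - \frac{1}{739}$)
$Z{\left(\frac{341 + 19}{W + 119} \right)} - P = - \frac{1}{739} - \frac{290167}{1295940} = - \frac{215729353}{957699660}$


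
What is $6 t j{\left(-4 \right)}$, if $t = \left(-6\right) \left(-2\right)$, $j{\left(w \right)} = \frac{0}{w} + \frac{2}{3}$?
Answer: $48$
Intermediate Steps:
$j{\left(w \right)} = \frac{2}{3}$ ($j{\left(w \right)} = 0 + 2 \cdot \frac{1}{3} = 0 + \frac{2}{3} = \frac{2}{3}$)
$t = 12$
$6 t j{\left(-4 \right)} = 6 \cdot 12 \cdot \frac{2}{3} = 72 \cdot \frac{2}{3} = 48$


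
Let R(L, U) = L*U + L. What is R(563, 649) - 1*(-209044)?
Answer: 574994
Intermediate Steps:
R(L, U) = L + L*U
R(563, 649) - 1*(-209044) = 563*(1 + 649) - 1*(-209044) = 563*650 + 209044 = 365950 + 209044 = 574994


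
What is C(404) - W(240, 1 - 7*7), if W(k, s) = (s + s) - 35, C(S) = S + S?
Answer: 939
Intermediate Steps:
C(S) = 2*S
W(k, s) = -35 + 2*s (W(k, s) = 2*s - 35 = -35 + 2*s)
C(404) - W(240, 1 - 7*7) = 2*404 - (-35 + 2*(1 - 7*7)) = 808 - (-35 + 2*(1 - 49)) = 808 - (-35 + 2*(-48)) = 808 - (-35 - 96) = 808 - 1*(-131) = 808 + 131 = 939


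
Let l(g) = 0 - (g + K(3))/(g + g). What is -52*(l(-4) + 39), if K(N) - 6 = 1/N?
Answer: -12259/6 ≈ -2043.2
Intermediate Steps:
K(N) = 6 + 1/N
l(g) = -(19/3 + g)/(2*g) (l(g) = 0 - (g + (6 + 1/3))/(g + g) = 0 - (g + (6 + ⅓))/(2*g) = 0 - (g + 19/3)*1/(2*g) = 0 - (19/3 + g)*1/(2*g) = 0 - (19/3 + g)/(2*g) = -(19/3 + g)/(2*g))
-52*(l(-4) + 39) = -52*((⅙)*(-19 - 3*(-4))/(-4) + 39) = -52*((⅙)*(-¼)*(-19 + 12) + 39) = -52*((⅙)*(-¼)*(-7) + 39) = -52*(7/24 + 39) = -52*943/24 = -12259/6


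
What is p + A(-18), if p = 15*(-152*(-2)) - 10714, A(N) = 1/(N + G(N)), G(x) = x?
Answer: -221545/36 ≈ -6154.0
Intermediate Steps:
A(N) = 1/(2*N) (A(N) = 1/(N + N) = 1/(2*N))
p = -6154 (p = 15*304 - 10714 = 4560 - 10714 = -6154)
p + A(-18) = -6154 + (1/2)/(-18) = -6154 + (1/2)*(-1/18) = -6154 - 1/36 = -221545/36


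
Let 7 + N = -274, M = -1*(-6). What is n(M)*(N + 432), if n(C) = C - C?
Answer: 0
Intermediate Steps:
M = 6
n(C) = 0
N = -281 (N = -7 - 274 = -281)
n(M)*(N + 432) = 0*(-281 + 432) = 0*151 = 0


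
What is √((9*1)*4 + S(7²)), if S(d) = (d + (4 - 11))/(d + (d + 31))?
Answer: √67166/43 ≈ 6.0271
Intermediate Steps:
S(d) = (-7 + d)/(31 + 2*d) (S(d) = (d - 7)/(d + (31 + d)) = (-7 + d)/(31 + 2*d))
√((9*1)*4 + S(7²)) = √((9*1)*4 + (-7 + 7²)/(31 + 2*7²)) = √(9*4 + (-7 + 49)/(31 + 2*49)) = √(36 + 42/(31 + 98)) = √(36 + 42/129) = √(36 + (1/129)*42) = √(36 + 14/43) = √(1562/43) = √67166/43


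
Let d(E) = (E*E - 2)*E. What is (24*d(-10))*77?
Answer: -1811040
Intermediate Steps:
d(E) = E*(-2 + E²) (d(E) = (E² - 2)*E = (-2 + E²)*E = E*(-2 + E²))
(24*d(-10))*77 = (24*(-10*(-2 + (-10)²)))*77 = (24*(-10*(-2 + 100)))*77 = (24*(-10*98))*77 = (24*(-980))*77 = -23520*77 = -1811040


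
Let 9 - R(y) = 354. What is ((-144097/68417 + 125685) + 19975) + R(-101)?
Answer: 9941872258/68417 ≈ 1.4531e+5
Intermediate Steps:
R(y) = -345 (R(y) = 9 - 1*354 = 9 - 354 = -345)
((-144097/68417 + 125685) + 19975) + R(-101) = ((-144097/68417 + 125685) + 19975) - 345 = (8598846548/68417 + 19975) - 345 = 9965476123/68417 - 345 = 9941872258/68417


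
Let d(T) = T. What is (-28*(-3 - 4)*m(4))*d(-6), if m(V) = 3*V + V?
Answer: -18816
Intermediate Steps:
m(V) = 4*V
(-28*(-3 - 4)*m(4))*d(-6) = -28*(-3 - 4)*4*4*(-6) = -(-196)*16*(-6) = -28*(-112)*(-6) = 3136*(-6) = -18816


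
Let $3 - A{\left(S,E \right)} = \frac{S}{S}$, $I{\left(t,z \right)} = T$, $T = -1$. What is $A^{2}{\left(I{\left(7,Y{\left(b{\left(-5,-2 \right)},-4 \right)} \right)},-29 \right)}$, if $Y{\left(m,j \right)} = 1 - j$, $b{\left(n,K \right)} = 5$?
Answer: $4$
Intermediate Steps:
$I{\left(t,z \right)} = -1$
$A{\left(S,E \right)} = 2$ ($A{\left(S,E \right)} = 3 - \frac{S}{S} = 3 - 1 = 2$)
$A^{2}{\left(I{\left(7,Y{\left(b{\left(-5,-2 \right)},-4 \right)} \right)},-29 \right)} = 2^{2} = 4$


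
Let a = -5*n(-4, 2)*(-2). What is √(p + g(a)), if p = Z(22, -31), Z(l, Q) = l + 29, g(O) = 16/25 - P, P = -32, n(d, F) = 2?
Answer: √2091/5 ≈ 9.1455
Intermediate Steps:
a = 20 (a = -5*2*(-2) = -10*(-2) = 20)
g(O) = 816/25 (g(O) = 16/25 - 1*(-32) = 16*(1/25) + 32 = 16/25 + 32 = 816/25)
Z(l, Q) = 29 + l
p = 51 (p = 29 + 22 = 51)
√(p + g(a)) = √(51 + 816/25) = √(2091/25) = √2091/5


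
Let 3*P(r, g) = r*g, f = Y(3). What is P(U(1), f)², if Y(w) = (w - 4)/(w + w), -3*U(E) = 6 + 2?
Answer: 16/729 ≈ 0.021948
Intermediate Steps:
U(E) = -8/3 (U(E) = -(6 + 2)/3 = -⅓*8 = -8/3)
Y(w) = (-4 + w)/(2*w) (Y(w) = (-4 + w)/((2*w)) = (-4 + w)*(1/(2*w)) = (-4 + w)/(2*w))
f = -⅙ (f = (½)*(-4 + 3)/3 = (½)*(⅓)*(-1) = -⅙ ≈ -0.16667)
P(r, g) = g*r/3 (P(r, g) = (r*g)/3 = (g*r)/3 = g*r/3)
P(U(1), f)² = ((⅓)*(-⅙)*(-8/3))² = (4/27)² = 16/729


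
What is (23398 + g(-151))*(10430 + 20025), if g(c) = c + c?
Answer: 703388680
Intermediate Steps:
g(c) = 2*c
(23398 + g(-151))*(10430 + 20025) = (23398 + 2*(-151))*(10430 + 20025) = (23398 - 302)*30455 = 23096*30455 = 703388680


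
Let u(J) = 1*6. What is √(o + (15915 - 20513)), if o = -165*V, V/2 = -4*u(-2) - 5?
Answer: 2*√1243 ≈ 70.512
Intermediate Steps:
u(J) = 6
V = -58 (V = 2*(-4*6 - 5) = 2*(-24 - 5) = 2*(-29) = -58)
o = 9570 (o = -165*(-58) = 9570)
√(o + (15915 - 20513)) = √(9570 + (15915 - 20513)) = √(9570 - 4598) = √4972 = 2*√1243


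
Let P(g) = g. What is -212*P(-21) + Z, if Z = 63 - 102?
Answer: 4413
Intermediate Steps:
Z = -39
-212*P(-21) + Z = -212*(-21) - 39 = 4452 - 39 = 4413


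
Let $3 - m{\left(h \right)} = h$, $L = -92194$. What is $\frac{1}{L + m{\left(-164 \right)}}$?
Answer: $- \frac{1}{92027} \approx -1.0866 \cdot 10^{-5}$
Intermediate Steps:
$m{\left(h \right)} = 3 - h$
$\frac{1}{L + m{\left(-164 \right)}} = \frac{1}{-92194 + \left(3 - -164\right)} = \frac{1}{-92194 + \left(3 + 164\right)} = \frac{1}{-92194 + 167} = \frac{1}{-92027} = - \frac{1}{92027}$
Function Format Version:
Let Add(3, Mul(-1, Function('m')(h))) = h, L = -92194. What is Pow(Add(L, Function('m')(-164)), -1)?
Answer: Rational(-1, 92027) ≈ -1.0866e-5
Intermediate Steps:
Function('m')(h) = Add(3, Mul(-1, h))
Pow(Add(L, Function('m')(-164)), -1) = Pow(Add(-92194, Add(3, Mul(-1, -164))), -1) = Pow(Add(-92194, Add(3, 164)), -1) = Pow(Add(-92194, 167), -1) = Pow(-92027, -1) = Rational(-1, 92027)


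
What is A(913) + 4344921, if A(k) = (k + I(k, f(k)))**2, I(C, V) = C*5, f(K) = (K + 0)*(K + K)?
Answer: 34353405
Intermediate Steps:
f(K) = 2*K**2 (f(K) = K*(2*K) = 2*K**2)
I(C, V) = 5*C
A(k) = 36*k**2 (A(k) = (k + 5*k)**2 = (6*k)**2 = 36*k**2)
A(913) + 4344921 = 36*913**2 + 4344921 = 36*833569 + 4344921 = 30008484 + 4344921 = 34353405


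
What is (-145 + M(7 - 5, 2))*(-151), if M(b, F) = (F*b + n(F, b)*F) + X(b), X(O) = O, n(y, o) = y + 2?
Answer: 19781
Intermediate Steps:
n(y, o) = 2 + y
M(b, F) = b + F*b + F*(2 + F) (M(b, F) = (F*b + (2 + F)*F) + b = (F*b + F*(2 + F)) + b = b + F*b + F*(2 + F))
(-145 + M(7 - 5, 2))*(-151) = (-145 + ((7 - 5) + 2*(7 - 5) + 2*(2 + 2)))*(-151) = (-145 + (2 + 2*2 + 2*4))*(-151) = (-145 + (2 + 4 + 8))*(-151) = (-145 + 14)*(-151) = -131*(-151) = 19781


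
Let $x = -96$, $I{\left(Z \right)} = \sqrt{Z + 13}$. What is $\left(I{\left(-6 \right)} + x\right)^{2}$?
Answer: $\left(96 - \sqrt{7}\right)^{2} \approx 8715.0$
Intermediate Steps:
$I{\left(Z \right)} = \sqrt{13 + Z}$
$\left(I{\left(-6 \right)} + x\right)^{2} = \left(\sqrt{13 - 6} - 96\right)^{2} = \left(\sqrt{7} - 96\right)^{2} = \left(-96 + \sqrt{7}\right)^{2}$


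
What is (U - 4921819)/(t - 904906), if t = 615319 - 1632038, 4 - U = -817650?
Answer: 820833/384325 ≈ 2.1358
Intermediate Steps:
U = 817654 (U = 4 - 1*(-817650) = 4 + 817650 = 817654)
t = -1016719
(U - 4921819)/(t - 904906) = (817654 - 4921819)/(-1016719 - 904906) = -4104165/(-1921625) = -4104165*(-1/1921625) = 820833/384325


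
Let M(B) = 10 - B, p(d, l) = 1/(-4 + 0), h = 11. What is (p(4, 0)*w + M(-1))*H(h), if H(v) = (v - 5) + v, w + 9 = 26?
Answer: 459/4 ≈ 114.75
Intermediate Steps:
p(d, l) = -¼ (p(d, l) = 1/(-4) = -¼)
w = 17 (w = -9 + 26 = 17)
H(v) = -5 + 2*v (H(v) = (-5 + v) + v = -5 + 2*v)
(p(4, 0)*w + M(-1))*H(h) = (-¼*17 + (10 - 1*(-1)))*(-5 + 2*11) = (-17/4 + (10 + 1))*(-5 + 22) = (-17/4 + 11)*17 = (27/4)*17 = 459/4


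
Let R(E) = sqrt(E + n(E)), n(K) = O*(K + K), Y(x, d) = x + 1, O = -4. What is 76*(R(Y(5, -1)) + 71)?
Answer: 5396 + 76*I*sqrt(42) ≈ 5396.0 + 492.54*I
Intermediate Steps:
Y(x, d) = 1 + x
n(K) = -8*K (n(K) = -4*(K + K) = -8*K)
R(E) = sqrt(7)*sqrt(-E) (R(E) = sqrt(E - 8*E) = sqrt(-7*E) = sqrt(7)*sqrt(-E))
76*(R(Y(5, -1)) + 71) = 76*(sqrt(7)*sqrt(-(1 + 5)) + 71) = 76*(sqrt(7)*sqrt(-1*6) + 71) = 76*(sqrt(7)*sqrt(-6) + 71) = 76*(sqrt(7)*(I*sqrt(6)) + 71) = 76*(I*sqrt(42) + 71) = 76*(71 + I*sqrt(42)) = 5396 + 76*I*sqrt(42)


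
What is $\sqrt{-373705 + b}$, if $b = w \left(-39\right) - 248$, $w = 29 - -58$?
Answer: $i \sqrt{377346} \approx 614.29 i$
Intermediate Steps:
$w = 87$ ($w = 29 + 58 = 87$)
$b = -3641$ ($b = 87 \left(-39\right) - 248 = -3393 - 248 = -3641$)
$\sqrt{-373705 + b} = \sqrt{-373705 - 3641} = \sqrt{-377346} = i \sqrt{377346}$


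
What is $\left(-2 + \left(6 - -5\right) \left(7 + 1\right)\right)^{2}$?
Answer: $7396$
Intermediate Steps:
$\left(-2 + \left(6 - -5\right) \left(7 + 1\right)\right)^{2} = \left(-2 + \left(6 + 5\right) 8\right)^{2} = \left(-2 + 11 \cdot 8\right)^{2} = \left(-2 + 88\right)^{2} = 86^{2} = 7396$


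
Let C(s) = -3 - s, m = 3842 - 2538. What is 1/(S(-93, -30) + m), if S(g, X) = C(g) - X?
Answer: 1/1424 ≈ 0.00070225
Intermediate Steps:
m = 1304
S(g, X) = -3 - X - g (S(g, X) = (-3 - g) - X = -3 - X - g)
1/(S(-93, -30) + m) = 1/((-3 - 1*(-30) - 1*(-93)) + 1304) = 1/((-3 + 30 + 93) + 1304) = 1/(120 + 1304) = 1/1424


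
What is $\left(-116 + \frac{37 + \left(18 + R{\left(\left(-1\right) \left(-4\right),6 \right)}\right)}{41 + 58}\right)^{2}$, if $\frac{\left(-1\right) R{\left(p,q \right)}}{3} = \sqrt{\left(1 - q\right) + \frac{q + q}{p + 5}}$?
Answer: $\frac{\left(11429 + i \sqrt{33}\right)^{2}}{9801} \approx 13327.0 + 13.398 i$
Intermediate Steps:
$R{\left(p,q \right)} = - 3 \sqrt{1 - q + \frac{2 q}{5 + p}}$ ($R{\left(p,q \right)} = - 3 \sqrt{\left(1 - q\right) + \frac{q + q}{p + 5}} = - 3 \sqrt{\left(1 - q\right) + \frac{2 q}{5 + p}} = - 3 \sqrt{1 - q + \frac{2 q}{5 + p}}$)
$\left(-116 + \frac{37 + \left(18 + R{\left(\left(-1\right) \left(-4\right),6 \right)}\right)}{41 + 58}\right)^{2} = \left(-116 + \frac{37 + \left(18 - 3 \sqrt{\frac{2 \cdot 6 - \left(-1 + 6\right) \left(5 - -4\right)}{5 - -4}}\right)}{41 + 58}\right)^{2} = \left(-116 + \frac{37 + \left(18 - 3 \sqrt{\frac{12 - 5 \left(5 + 4\right)}{5 + 4}}\right)}{99}\right)^{2} = \left(-116 + \left(37 + \left(18 - 3 \sqrt{\frac{12 - 5 \cdot 9}{9}}\right)\right) \frac{1}{99}\right)^{2} = \left(-116 + \left(37 + \left(18 - 3 \sqrt{\frac{12 - 45}{9}}\right)\right) \frac{1}{99}\right)^{2} = \left(-116 + \left(37 + \left(18 - 3 \sqrt{\frac{1}{9} \left(-33\right)}\right)\right) \frac{1}{99}\right)^{2} = \left(-116 + \left(37 + \left(18 - 3 \sqrt{- \frac{11}{3}}\right)\right) \frac{1}{99}\right)^{2} = \left(-116 + \left(37 + \left(18 - 3 \frac{i \sqrt{33}}{3}\right)\right) \frac{1}{99}\right)^{2} = \left(-116 + \left(37 + \left(18 - i \sqrt{33}\right)\right) \frac{1}{99}\right)^{2} = \left(-116 + \left(55 - i \sqrt{33}\right) \frac{1}{99}\right)^{2} = \left(-116 + \left(\frac{5}{9} - \frac{i \sqrt{33}}{99}\right)\right)^{2} = \left(- \frac{1039}{9} - \frac{i \sqrt{33}}{99}\right)^{2}$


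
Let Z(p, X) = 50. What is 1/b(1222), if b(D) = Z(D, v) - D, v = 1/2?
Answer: -1/1172 ≈ -0.00085324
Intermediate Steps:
v = ½ ≈ 0.50000
b(D) = 50 - D
1/b(1222) = 1/(50 - 1*1222) = 1/(50 - 1222) = 1/(-1172) = -1/1172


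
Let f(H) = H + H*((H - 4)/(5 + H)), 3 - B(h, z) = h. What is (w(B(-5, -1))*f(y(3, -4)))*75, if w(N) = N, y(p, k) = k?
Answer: 16800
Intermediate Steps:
B(h, z) = 3 - h
f(H) = H + H*(-4 + H)/(5 + H) (f(H) = H + H*((-4 + H)/(5 + H)) = H + H*(-4 + H)/(5 + H))
(w(B(-5, -1))*f(y(3, -4)))*75 = ((3 - 1*(-5))*(-4*(1 + 2*(-4))/(5 - 4)))*75 = ((3 + 5)*(-4*(1 - 8)/1))*75 = (8*(-4*1*(-7)))*75 = (8*28)*75 = 224*75 = 16800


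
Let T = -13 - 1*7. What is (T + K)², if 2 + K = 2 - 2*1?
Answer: 484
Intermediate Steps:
K = -2 (K = -2 + (2 - 2*1) = -2 + (2 - 2) = -2 + 0 = -2)
T = -20 (T = -13 - 7 = -20)
(T + K)² = (-20 - 2)² = (-22)² = 484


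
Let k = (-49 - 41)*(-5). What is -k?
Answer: -450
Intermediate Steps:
k = 450 (k = -90*(-5) = 450)
-k = -1*450 = -450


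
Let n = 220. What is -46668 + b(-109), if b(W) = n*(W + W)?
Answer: -94628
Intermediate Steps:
b(W) = 440*W (b(W) = 220*(W + W) = 220*(2*W) = 440*W)
-46668 + b(-109) = -46668 + 440*(-109) = -46668 - 47960 = -94628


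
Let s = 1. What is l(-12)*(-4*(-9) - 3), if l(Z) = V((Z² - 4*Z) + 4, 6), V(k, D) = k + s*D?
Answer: 6666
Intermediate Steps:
V(k, D) = D + k (V(k, D) = k + 1*D = k + D = D + k)
l(Z) = 10 + Z² - 4*Z (l(Z) = 6 + ((Z² - 4*Z) + 4) = 6 + (4 + Z² - 4*Z) = 10 + Z² - 4*Z)
l(-12)*(-4*(-9) - 3) = (10 + (-12)² - 4*(-12))*(-4*(-9) - 3) = (10 + 144 + 48)*(36 - 3) = 202*33 = 6666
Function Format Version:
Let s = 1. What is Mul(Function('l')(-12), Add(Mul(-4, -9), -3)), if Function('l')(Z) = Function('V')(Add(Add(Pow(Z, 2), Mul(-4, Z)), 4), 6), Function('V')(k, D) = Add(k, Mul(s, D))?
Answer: 6666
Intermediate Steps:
Function('V')(k, D) = Add(D, k) (Function('V')(k, D) = Add(k, Mul(1, D)) = Add(k, D) = Add(D, k))
Function('l')(Z) = Add(10, Pow(Z, 2), Mul(-4, Z)) (Function('l')(Z) = Add(6, Add(Add(Pow(Z, 2), Mul(-4, Z)), 4)) = Add(6, Add(4, Pow(Z, 2), Mul(-4, Z))) = Add(10, Pow(Z, 2), Mul(-4, Z)))
Mul(Function('l')(-12), Add(Mul(-4, -9), -3)) = Mul(Add(10, Pow(-12, 2), Mul(-4, -12)), Add(Mul(-4, -9), -3)) = Mul(Add(10, 144, 48), Add(36, -3)) = Mul(202, 33) = 6666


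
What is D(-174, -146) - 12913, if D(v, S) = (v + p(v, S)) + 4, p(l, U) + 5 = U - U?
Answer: -13088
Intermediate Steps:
p(l, U) = -5 (p(l, U) = -5 + (U - U) = -5 + 0 = -5)
D(v, S) = -1 + v (D(v, S) = (v - 5) + 4 = (-5 + v) + 4 = -1 + v)
D(-174, -146) - 12913 = (-1 - 174) - 12913 = -175 - 12913 = -13088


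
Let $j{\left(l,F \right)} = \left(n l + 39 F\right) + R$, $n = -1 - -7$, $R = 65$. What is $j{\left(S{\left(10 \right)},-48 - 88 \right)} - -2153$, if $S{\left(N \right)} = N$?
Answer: $-3026$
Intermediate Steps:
$n = 6$ ($n = -1 + 7 = 6$)
$j{\left(l,F \right)} = 65 + 6 l + 39 F$ ($j{\left(l,F \right)} = \left(6 l + 39 F\right) + 65 = 65 + 6 l + 39 F$)
$j{\left(S{\left(10 \right)},-48 - 88 \right)} - -2153 = \left(65 + 6 \cdot 10 + 39 \left(-48 - 88\right)\right) - -2153 = \left(65 + 60 + 39 \left(-48 - 88\right)\right) + 2153 = \left(65 + 60 + 39 \left(-136\right)\right) + 2153 = \left(65 + 60 - 5304\right) + 2153 = -5179 + 2153 = -3026$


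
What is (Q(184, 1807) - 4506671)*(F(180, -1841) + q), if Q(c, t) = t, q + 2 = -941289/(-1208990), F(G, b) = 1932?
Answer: -5257833973367248/604495 ≈ -8.6979e+9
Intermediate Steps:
q = -1476691/1208990 (q = -2 - 941289/(-1208990) = -2 - 941289*(-1/1208990) = -2 + 941289/1208990 = -1476691/1208990 ≈ -1.2214)
(Q(184, 1807) - 4506671)*(F(180, -1841) + q) = (1807 - 4506671)*(1932 - 1476691/1208990) = -4504864*2334291989/1208990 = -5257833973367248/604495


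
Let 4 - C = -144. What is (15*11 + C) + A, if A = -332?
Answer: -19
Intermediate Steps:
C = 148 (C = 4 - 1*(-144) = 4 + 144 = 148)
(15*11 + C) + A = (15*11 + 148) - 332 = (165 + 148) - 332 = 313 - 332 = -19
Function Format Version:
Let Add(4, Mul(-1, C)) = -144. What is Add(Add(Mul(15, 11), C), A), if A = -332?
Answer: -19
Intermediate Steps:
C = 148 (C = Add(4, Mul(-1, -144)) = Add(4, 144) = 148)
Add(Add(Mul(15, 11), C), A) = Add(Add(Mul(15, 11), 148), -332) = Add(Add(165, 148), -332) = Add(313, -332) = -19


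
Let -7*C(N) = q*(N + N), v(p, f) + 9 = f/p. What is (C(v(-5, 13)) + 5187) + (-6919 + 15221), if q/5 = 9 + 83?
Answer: 105095/7 ≈ 15014.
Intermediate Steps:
q = 460 (q = 5*(9 + 83) = 5*92 = 460)
v(p, f) = -9 + f/p
C(N) = -920*N/7 (C(N) = -460*(N + N)/7 = -460*2*N/7 = -920*N/7)
(C(v(-5, 13)) + 5187) + (-6919 + 15221) = (-920*(-9 + 13/(-5))/7 + 5187) + (-6919 + 15221) = (-920*(-9 + 13*(-1/5))/7 + 5187) + 8302 = (-920*(-9 - 13/5)/7 + 5187) + 8302 = (-920/7*(-58/5) + 5187) + 8302 = (10672/7 + 5187) + 8302 = 46981/7 + 8302 = 105095/7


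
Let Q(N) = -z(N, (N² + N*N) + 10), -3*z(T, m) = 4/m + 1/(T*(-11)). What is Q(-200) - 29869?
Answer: -1577280326519/52806600 ≈ -29869.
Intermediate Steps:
z(T, m) = -4/(3*m) + 1/(33*T) (z(T, m) = -(4/m + 1/(T*(-11)))/3 = -(4/m - 1/11/T)/3 = -(4/m - 1/(11*T))/3 = -4/(3*m) + 1/(33*T))
Q(N) = -(10 - 44*N + 2*N²)/(33*N*(10 + 2*N²)) (Q(N) = -(((N² + N*N) + 10) - 44*N)/(33*N*((N² + N*N) + 10)) = -(((N² + N²) + 10) - 44*N)/(33*N*((N² + N²) + 10)) = -((2*N² + 10) - 44*N)/(33*N*(2*N² + 10)) = -((10 + 2*N²) - 44*N)/(33*N*(10 + 2*N²)) = -(10 - 44*N + 2*N²)/(33*N*(10 + 2*N²)))
Q(-200) - 29869 = (1/33)*(-5 - 1*(-200)² + 22*(-200))/(-200*(5 + (-200)²)) - 29869 = (1/33)*(-1/200)*(-5 - 1*40000 - 4400)/(5 + 40000) - 29869 = (1/33)*(-1/200)*(-5 - 40000 - 4400)/40005 - 29869 = (1/33)*(-1/200)*(1/40005)*(-44405) - 29869 = 8881/52806600 - 29869 = -1577280326519/52806600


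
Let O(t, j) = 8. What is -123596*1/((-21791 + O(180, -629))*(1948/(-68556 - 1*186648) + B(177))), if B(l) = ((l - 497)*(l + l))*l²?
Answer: -49594644/31020430884368159 ≈ -1.5988e-9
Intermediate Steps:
B(l) = 2*l³*(-497 + l) (B(l) = ((-497 + l)*(2*l))*l² = (2*l*(-497 + l))*l² = 2*l³*(-497 + l))
-123596*1/((-21791 + O(180, -629))*(1948/(-68556 - 1*186648) + B(177))) = -123596*1/((-21791 + 8)*(1948/(-68556 - 1*186648) + 2*177³*(-497 + 177))) = -123596*(-1/(21783*(1948/(-68556 - 186648) + 2*5545233*(-320)))) = -123596*(-1/(21783*(1948/(-255204) - 3548949120))) = -123596*(-1/(21783*(1948*(-1/255204) - 3548949120))) = -123596*(-1/(21783*(-487/63801 - 3548949120))) = -123596/((-21783*(-226426502805607/63801))) = -123596/1644082836871512427/21267 = -123596*21267/1644082836871512427 = -49594644/31020430884368159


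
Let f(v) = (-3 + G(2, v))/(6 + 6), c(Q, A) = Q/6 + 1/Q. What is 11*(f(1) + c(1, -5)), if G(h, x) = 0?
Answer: 121/12 ≈ 10.083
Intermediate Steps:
c(Q, A) = 1/Q + Q/6 (c(Q, A) = Q*(⅙) + 1/Q = Q/6 + 1/Q = 1/Q + Q/6)
f(v) = -¼ (f(v) = (-3 + 0)/(6 + 6) = -3/12 = -3*1/12 = -¼)
11*(f(1) + c(1, -5)) = 11*(-¼ + (1/1 + (⅙)*1)) = 11*(-¼ + (1 + ⅙)) = 11*(-¼ + 7/6) = 11*(11/12) = 121/12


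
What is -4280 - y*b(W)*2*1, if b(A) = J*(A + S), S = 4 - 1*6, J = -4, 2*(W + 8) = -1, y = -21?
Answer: -2516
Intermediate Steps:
W = -17/2 (W = -8 + (½)*(-1) = -8 - ½ = -17/2 ≈ -8.5000)
S = -2 (S = 4 - 6 = -2)
b(A) = 8 - 4*A (b(A) = -4*(A - 2) = -4*(-2 + A) = 8 - 4*A)
-4280 - y*b(W)*2*1 = -4280 - (-21*(8 - 4*(-17/2)))*2*1 = -4280 - (-21*(8 + 34))*2 = -4280 - (-21*42)*2 = -4280 - (-882)*2 = -4280 - 1*(-1764) = -4280 + 1764 = -2516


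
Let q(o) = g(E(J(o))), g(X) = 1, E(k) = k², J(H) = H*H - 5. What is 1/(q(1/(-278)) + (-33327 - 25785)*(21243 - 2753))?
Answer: -1/1092980879 ≈ -9.1493e-10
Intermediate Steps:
J(H) = -5 + H² (J(H) = H² - 5 = -5 + H²)
q(o) = 1
1/(q(1/(-278)) + (-33327 - 25785)*(21243 - 2753)) = 1/(1 + (-33327 - 25785)*(21243 - 2753)) = 1/(1 - 59112*18490) = 1/(1 - 1092980880) = 1/(-1092980879) = -1/1092980879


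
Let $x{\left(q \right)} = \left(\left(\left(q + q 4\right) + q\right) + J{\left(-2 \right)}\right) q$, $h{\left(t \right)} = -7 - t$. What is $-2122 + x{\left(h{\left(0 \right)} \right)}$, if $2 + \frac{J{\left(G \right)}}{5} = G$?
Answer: $-1688$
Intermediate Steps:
$J{\left(G \right)} = -10 + 5 G$
$x{\left(q \right)} = q \left(-20 + 6 q\right)$ ($x{\left(q \right)} = \left(\left(\left(q + q 4\right) + q\right) + \left(-10 + 5 \left(-2\right)\right)\right) q = \left(\left(\left(q + 4 q\right) + q\right) - 20\right) q = \left(\left(5 q + q\right) - 20\right) q = \left(6 q - 20\right) q = \left(-20 + 6 q\right) q = q \left(-20 + 6 q\right)$)
$-2122 + x{\left(h{\left(0 \right)} \right)} = -2122 + 2 \left(-7 - 0\right) \left(-10 + 3 \left(-7 - 0\right)\right) = -2122 + 2 \left(-7 + 0\right) \left(-10 + 3 \left(-7 + 0\right)\right) = -2122 + 2 \left(-7\right) \left(-10 + 3 \left(-7\right)\right) = -2122 + 2 \left(-7\right) \left(-10 - 21\right) = -2122 + 2 \left(-7\right) \left(-31\right) = -2122 + 434 = -1688$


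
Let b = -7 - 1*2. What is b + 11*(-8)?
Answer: -97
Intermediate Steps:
b = -9 (b = -7 - 2 = -9)
b + 11*(-8) = -9 + 11*(-8) = -9 - 88 = -97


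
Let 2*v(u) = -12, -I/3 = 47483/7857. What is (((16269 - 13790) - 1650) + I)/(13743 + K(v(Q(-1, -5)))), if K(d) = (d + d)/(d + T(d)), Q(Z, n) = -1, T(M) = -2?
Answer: 4247336/71993691 ≈ 0.058996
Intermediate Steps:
I = -47483/2619 (I = -142449/7857 = -3*47483/7857 = -47483/2619 ≈ -18.130)
v(u) = -6 (v(u) = (1/2)*(-12) = -6)
K(d) = 2*d/(-2 + d) (K(d) = (d + d)/(d - 2) = (2*d)/(-2 + d) = 2*d/(-2 + d))
(((16269 - 13790) - 1650) + I)/(13743 + K(v(Q(-1, -5)))) = (((16269 - 13790) - 1650) - 47483/2619)/(13743 + 2*(-6)/(-2 - 6)) = ((2479 - 1650) - 47483/2619)/(13743 + 2*(-6)/(-8)) = (829 - 47483/2619)/(13743 + 2*(-6)*(-1/8)) = 2123668/(2619*(13743 + 3/2)) = 2123668/(2619*(27489/2)) = (2123668/2619)*(2/27489) = 4247336/71993691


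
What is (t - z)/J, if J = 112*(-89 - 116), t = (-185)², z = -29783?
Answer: -1143/410 ≈ -2.7878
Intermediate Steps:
t = 34225
J = -22960 (J = 112*(-205) = -22960)
(t - z)/J = (34225 - 1*(-29783))/(-22960) = (34225 + 29783)*(-1/22960) = 64008*(-1/22960) = -1143/410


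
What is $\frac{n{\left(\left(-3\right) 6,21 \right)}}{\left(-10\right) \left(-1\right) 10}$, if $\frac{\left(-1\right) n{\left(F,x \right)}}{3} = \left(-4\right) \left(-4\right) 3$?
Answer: $- \frac{36}{25} \approx -1.44$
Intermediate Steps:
$n{\left(F,x \right)} = -144$ ($n{\left(F,x \right)} = - 3 \left(-4\right) \left(-4\right) 3 = - 3 \cdot 16 \cdot 3 = \left(-3\right) 48 = -144$)
$\frac{n{\left(\left(-3\right) 6,21 \right)}}{\left(-10\right) \left(-1\right) 10} = - \frac{144}{\left(-10\right) \left(-1\right) 10} = - \frac{144}{10 \cdot 10} = - \frac{144}{100} = \left(-144\right) \frac{1}{100} = - \frac{36}{25}$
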